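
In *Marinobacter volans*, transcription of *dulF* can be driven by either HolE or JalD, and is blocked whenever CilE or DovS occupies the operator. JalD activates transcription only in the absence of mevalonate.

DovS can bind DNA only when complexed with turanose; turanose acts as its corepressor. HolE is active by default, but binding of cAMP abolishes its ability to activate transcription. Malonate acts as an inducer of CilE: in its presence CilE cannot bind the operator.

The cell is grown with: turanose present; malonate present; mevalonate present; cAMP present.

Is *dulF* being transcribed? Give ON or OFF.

Malonate is present, so CilE is inactive.
cAMP is present, so HolE is inactive.
Mevalonate is present, so JalD is inactive.
Turanose is present, so DovS is active.
With repressor DovS bound, *dulF* is not transcribed.

OFF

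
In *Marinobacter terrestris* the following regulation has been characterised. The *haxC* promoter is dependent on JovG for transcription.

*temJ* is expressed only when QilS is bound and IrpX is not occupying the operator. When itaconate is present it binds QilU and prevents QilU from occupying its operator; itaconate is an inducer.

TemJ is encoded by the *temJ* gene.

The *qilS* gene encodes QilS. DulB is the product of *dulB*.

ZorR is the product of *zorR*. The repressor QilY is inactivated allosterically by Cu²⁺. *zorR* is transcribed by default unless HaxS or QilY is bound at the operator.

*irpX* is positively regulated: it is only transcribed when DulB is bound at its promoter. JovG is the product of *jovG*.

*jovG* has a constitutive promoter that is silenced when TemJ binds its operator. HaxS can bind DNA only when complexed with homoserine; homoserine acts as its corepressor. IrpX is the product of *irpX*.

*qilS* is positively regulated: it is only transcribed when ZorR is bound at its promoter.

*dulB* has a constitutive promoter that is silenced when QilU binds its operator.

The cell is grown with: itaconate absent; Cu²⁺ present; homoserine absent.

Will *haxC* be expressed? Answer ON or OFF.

Itaconate is absent, so QilU is active.
With repressor QilU bound, *dulB* is not transcribed.
So DulB is not produced.
Required activator DulB is absent, so *irpX* is not transcribed.
So IrpX is not produced.
Homoserine is absent, so HaxS is inactive.
Cu²⁺ is present, so QilY is inactive.
With no repressor bound, *zorR* is transcribed.
So ZorR is produced and active.
No repressor is bound and ZorR is active, so *qilS* is transcribed.
So QilS is produced and active.
No repressor is bound and QilS is active, so *temJ* is transcribed.
So TemJ is produced and active.
With repressor TemJ bound, *jovG* is not transcribed.
So JovG is not produced.
Required activator JovG is absent, so *haxC* is not transcribed.

OFF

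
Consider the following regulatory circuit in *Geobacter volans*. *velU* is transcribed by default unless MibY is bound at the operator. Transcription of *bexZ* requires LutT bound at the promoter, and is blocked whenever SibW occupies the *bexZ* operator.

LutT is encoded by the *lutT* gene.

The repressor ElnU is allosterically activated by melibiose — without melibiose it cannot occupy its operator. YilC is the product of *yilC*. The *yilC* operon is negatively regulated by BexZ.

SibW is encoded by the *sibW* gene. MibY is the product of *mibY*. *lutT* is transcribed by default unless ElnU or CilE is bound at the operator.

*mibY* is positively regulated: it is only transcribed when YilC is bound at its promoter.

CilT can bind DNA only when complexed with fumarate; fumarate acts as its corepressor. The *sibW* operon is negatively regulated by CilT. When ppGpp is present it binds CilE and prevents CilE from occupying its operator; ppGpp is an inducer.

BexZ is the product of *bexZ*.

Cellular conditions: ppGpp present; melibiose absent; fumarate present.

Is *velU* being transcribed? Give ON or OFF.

ON

Fumarate is present, so CilT is active.
With repressor CilT bound, *sibW* is not transcribed.
So SibW is not produced.
Melibiose is absent, so ElnU is inactive.
ppGpp is present, so CilE is inactive.
With no repressor bound, *lutT* is transcribed.
So LutT is produced and active.
No repressor is bound and LutT is active, so *bexZ* is transcribed.
So BexZ is produced and active.
With repressor BexZ bound, *yilC* is not transcribed.
So YilC is not produced.
Required activator YilC is absent, so *mibY* is not transcribed.
So MibY is not produced.
With no repressor bound, *velU* is transcribed.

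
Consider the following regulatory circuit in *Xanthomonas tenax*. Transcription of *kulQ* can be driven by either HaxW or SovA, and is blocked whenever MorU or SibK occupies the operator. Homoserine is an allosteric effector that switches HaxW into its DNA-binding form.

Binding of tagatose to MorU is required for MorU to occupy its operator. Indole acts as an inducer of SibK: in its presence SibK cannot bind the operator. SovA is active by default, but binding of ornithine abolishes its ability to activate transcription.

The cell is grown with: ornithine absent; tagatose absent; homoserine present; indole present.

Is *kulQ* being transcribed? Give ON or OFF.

Tagatose is absent, so MorU is inactive.
Homoserine is present, so HaxW is active.
Indole is present, so SibK is inactive.
Ornithine is absent, so SovA is active.
Activator HaxW is present, so *kulQ* is transcribed.

ON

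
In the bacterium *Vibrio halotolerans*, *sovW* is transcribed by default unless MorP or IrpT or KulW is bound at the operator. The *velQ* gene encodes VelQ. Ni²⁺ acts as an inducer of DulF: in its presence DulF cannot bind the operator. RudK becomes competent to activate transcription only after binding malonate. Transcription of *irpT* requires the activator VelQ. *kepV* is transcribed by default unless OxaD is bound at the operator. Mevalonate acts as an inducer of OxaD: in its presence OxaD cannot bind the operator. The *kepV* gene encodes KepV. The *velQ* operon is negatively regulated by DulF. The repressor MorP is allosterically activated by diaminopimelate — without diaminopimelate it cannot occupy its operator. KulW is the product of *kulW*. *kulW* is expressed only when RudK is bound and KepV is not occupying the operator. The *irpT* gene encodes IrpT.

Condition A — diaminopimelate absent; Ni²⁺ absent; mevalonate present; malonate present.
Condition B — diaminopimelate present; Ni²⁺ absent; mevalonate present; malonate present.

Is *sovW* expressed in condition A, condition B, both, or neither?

A only

Condition A:
Diaminopimelate is absent, so MorP is inactive.
Ni²⁺ is absent, so DulF is active.
With repressor DulF bound, *velQ* is not transcribed.
So VelQ is not produced.
Required activator VelQ is absent, so *irpT* is not transcribed.
So IrpT is not produced.
Mevalonate is present, so OxaD is inactive.
With no repressor bound, *kepV* is transcribed.
So KepV is produced and active.
Malonate is present, so RudK is active.
With repressor KepV bound, *kulW* is not transcribed.
So KulW is not produced.
With no repressor bound, *sovW* is transcribed.
→ *sovW* is ON in A.
Condition B:
Diaminopimelate is present, so MorP is active.
Ni²⁺ is absent, so DulF is active.
With repressor DulF bound, *velQ* is not transcribed.
So VelQ is not produced.
Required activator VelQ is absent, so *irpT* is not transcribed.
So IrpT is not produced.
Mevalonate is present, so OxaD is inactive.
With no repressor bound, *kepV* is transcribed.
So KepV is produced and active.
Malonate is present, so RudK is active.
With repressor KepV bound, *kulW* is not transcribed.
So KulW is not produced.
With repressor MorP bound, *sovW* is not transcribed.
→ *sovW* is OFF in B.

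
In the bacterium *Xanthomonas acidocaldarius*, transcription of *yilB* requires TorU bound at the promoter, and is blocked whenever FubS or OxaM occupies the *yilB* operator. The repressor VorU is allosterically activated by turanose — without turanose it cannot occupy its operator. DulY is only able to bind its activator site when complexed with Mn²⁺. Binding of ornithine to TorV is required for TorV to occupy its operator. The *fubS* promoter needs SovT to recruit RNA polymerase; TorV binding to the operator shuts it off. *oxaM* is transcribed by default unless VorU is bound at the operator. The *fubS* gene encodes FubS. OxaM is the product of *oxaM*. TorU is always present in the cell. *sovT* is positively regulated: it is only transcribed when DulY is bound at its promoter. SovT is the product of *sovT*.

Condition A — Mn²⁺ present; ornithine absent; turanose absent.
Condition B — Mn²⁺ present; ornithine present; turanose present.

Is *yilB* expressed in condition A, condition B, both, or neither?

B only

Condition A:
TorU is produced constitutively and is active.
Mn²⁺ is present, so DulY is active.
No repressor is bound and DulY is active, so *sovT* is transcribed.
So SovT is produced and active.
Ornithine is absent, so TorV is inactive.
No repressor is bound and SovT is active, so *fubS* is transcribed.
So FubS is produced and active.
Turanose is absent, so VorU is inactive.
With no repressor bound, *oxaM* is transcribed.
So OxaM is produced and active.
With repressor FubS bound, *yilB* is not transcribed.
→ *yilB* is OFF in A.
Condition B:
TorU is produced constitutively and is active.
Mn²⁺ is present, so DulY is active.
No repressor is bound and DulY is active, so *sovT* is transcribed.
So SovT is produced and active.
Ornithine is present, so TorV is active.
With repressor TorV bound, *fubS* is not transcribed.
So FubS is not produced.
Turanose is present, so VorU is active.
With repressor VorU bound, *oxaM* is not transcribed.
So OxaM is not produced.
No repressor is bound and TorU is active, so *yilB* is transcribed.
→ *yilB* is ON in B.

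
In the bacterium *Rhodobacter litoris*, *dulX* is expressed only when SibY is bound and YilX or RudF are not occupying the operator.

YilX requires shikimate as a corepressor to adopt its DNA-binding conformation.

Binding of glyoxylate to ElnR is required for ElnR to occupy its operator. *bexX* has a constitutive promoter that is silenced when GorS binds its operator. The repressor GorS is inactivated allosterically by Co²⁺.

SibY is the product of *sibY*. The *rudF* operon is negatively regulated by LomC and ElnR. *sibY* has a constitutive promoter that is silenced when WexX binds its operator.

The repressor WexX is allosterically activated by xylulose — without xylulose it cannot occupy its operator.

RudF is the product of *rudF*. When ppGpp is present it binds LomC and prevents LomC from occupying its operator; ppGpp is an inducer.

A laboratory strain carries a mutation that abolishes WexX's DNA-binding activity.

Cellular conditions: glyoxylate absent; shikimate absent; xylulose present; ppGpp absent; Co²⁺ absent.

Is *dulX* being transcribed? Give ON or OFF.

Shikimate is absent, so YilX is inactive.
WexX is non-functional in this strain, so it has no effect.
With no repressor bound, *sibY* is transcribed.
So SibY is produced and active.
ppGpp is absent, so LomC is active.
Glyoxylate is absent, so ElnR is inactive.
With repressor LomC bound, *rudF* is not transcribed.
So RudF is not produced.
No repressor is bound and SibY is active, so *dulX* is transcribed.

ON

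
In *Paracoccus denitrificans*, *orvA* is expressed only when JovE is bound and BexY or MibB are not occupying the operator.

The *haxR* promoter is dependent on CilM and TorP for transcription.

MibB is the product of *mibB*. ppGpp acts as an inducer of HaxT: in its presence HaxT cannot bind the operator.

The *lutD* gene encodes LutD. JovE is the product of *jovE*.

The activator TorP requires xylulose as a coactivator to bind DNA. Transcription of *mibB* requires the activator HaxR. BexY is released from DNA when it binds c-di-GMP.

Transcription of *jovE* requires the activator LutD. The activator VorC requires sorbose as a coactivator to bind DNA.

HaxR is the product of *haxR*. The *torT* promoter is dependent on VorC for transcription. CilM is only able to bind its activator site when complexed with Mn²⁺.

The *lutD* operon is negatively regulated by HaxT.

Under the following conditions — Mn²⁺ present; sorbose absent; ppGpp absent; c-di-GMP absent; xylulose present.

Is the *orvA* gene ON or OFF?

c-di-GMP is absent, so BexY is active.
Mn²⁺ is present, so CilM is active.
Xylulose is present, so TorP is active.
No repressor is bound and CilM and TorP are active, so *haxR* is transcribed.
So HaxR is produced and active.
No repressor is bound and HaxR is active, so *mibB* is transcribed.
So MibB is produced and active.
ppGpp is absent, so HaxT is active.
With repressor HaxT bound, *lutD* is not transcribed.
So LutD is not produced.
Required activator LutD is absent, so *jovE* is not transcribed.
So JovE is not produced.
With repressor BexY bound, *orvA* is not transcribed.

OFF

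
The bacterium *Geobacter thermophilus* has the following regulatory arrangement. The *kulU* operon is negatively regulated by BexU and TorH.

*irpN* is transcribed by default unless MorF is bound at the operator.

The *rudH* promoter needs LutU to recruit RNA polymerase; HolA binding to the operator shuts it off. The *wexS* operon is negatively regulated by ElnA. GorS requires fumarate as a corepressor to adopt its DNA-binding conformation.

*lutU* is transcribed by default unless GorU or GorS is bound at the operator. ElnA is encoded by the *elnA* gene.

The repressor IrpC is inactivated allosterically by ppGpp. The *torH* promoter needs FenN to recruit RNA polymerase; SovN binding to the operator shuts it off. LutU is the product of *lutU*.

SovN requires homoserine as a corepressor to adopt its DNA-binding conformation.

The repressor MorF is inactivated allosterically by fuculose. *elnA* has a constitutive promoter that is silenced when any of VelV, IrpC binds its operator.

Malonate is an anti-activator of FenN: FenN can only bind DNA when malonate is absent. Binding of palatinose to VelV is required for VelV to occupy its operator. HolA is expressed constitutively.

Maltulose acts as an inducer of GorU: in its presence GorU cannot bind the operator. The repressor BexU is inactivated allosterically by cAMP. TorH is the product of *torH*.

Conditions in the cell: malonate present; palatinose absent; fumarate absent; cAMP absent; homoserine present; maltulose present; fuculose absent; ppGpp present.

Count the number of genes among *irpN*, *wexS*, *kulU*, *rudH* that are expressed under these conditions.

Fuculose is absent, so MorF is active.
With repressor MorF bound, *irpN* is not transcribed.
→ *irpN* is OFF.
Palatinose is absent, so VelV is inactive.
ppGpp is present, so IrpC is inactive.
With no repressor bound, *elnA* is transcribed.
So ElnA is produced and active.
With repressor ElnA bound, *wexS* is not transcribed.
→ *wexS* is OFF.
cAMP is absent, so BexU is active.
Homoserine is present, so SovN is active.
Malonate is present, so FenN is inactive.
With repressor SovN bound, *torH* is not transcribed.
So TorH is not produced.
With repressor BexU bound, *kulU* is not transcribed.
→ *kulU* is OFF.
Maltulose is present, so GorU is inactive.
Fumarate is absent, so GorS is inactive.
With no repressor bound, *lutU* is transcribed.
So LutU is produced and active.
HolA is produced constitutively and is active.
With repressor HolA bound, *rudH* is not transcribed.
→ *rudH* is OFF.
0 of the 4 genes are transcribed.

0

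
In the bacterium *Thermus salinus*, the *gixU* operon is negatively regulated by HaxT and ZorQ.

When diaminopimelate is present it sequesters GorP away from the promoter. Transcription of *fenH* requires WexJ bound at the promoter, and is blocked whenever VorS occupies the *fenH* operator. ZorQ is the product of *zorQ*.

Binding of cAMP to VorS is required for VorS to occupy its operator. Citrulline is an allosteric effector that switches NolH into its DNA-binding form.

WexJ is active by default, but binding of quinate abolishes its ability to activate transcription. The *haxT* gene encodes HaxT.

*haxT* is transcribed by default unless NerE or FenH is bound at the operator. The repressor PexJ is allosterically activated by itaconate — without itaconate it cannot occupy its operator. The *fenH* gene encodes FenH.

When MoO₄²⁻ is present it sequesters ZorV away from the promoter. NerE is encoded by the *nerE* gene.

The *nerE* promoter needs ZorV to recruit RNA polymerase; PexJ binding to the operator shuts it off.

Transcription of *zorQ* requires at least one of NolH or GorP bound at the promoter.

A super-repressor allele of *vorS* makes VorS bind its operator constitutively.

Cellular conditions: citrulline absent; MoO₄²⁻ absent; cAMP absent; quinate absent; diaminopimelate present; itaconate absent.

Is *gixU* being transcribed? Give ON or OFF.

ON

Itaconate is absent, so PexJ is inactive.
MoO₄²⁻ is absent, so ZorV is active.
No repressor is bound and ZorV is active, so *nerE* is transcribed.
So NerE is produced and active.
Quinate is absent, so WexJ is active.
VorS is constitutively active in this strain.
With repressor VorS bound, *fenH* is not transcribed.
So FenH is not produced.
With repressor NerE bound, *haxT* is not transcribed.
So HaxT is not produced.
Citrulline is absent, so NolH is inactive.
Diaminopimelate is present, so GorP is inactive.
No activator is available at the *zorQ* promoter, so *zorQ* is not transcribed.
So ZorQ is not produced.
With no repressor bound, *gixU* is transcribed.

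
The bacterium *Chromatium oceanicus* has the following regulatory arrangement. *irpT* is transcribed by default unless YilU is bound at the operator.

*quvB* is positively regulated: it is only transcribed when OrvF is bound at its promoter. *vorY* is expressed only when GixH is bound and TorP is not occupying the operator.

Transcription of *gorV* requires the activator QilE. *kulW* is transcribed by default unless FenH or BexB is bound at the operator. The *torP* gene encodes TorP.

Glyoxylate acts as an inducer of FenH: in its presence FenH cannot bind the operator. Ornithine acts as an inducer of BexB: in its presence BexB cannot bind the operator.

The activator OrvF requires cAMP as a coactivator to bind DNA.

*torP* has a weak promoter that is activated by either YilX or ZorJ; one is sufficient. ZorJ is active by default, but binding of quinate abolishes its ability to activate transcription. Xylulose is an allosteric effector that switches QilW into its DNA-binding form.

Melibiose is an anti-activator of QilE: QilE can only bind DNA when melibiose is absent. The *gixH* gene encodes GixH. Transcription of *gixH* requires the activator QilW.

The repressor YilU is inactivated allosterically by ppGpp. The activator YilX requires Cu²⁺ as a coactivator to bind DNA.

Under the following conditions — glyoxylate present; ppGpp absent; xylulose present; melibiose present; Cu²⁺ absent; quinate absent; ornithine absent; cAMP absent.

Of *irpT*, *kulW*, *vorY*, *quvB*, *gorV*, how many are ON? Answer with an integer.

0

ppGpp is absent, so YilU is active.
With repressor YilU bound, *irpT* is not transcribed.
→ *irpT* is OFF.
Glyoxylate is present, so FenH is inactive.
Ornithine is absent, so BexB is active.
With repressor BexB bound, *kulW* is not transcribed.
→ *kulW* is OFF.
Xylulose is present, so QilW is active.
No repressor is bound and QilW is active, so *gixH* is transcribed.
So GixH is produced and active.
Cu²⁺ is absent, so YilX is inactive.
Quinate is absent, so ZorJ is active.
Activator ZorJ is present, so *torP* is transcribed.
So TorP is produced and active.
With repressor TorP bound, *vorY* is not transcribed.
→ *vorY* is OFF.
cAMP is absent, so OrvF is inactive.
Required activator OrvF is absent, so *quvB* is not transcribed.
→ *quvB* is OFF.
Melibiose is present, so QilE is inactive.
Required activator QilE is absent, so *gorV* is not transcribed.
→ *gorV* is OFF.
0 of the 5 genes are transcribed.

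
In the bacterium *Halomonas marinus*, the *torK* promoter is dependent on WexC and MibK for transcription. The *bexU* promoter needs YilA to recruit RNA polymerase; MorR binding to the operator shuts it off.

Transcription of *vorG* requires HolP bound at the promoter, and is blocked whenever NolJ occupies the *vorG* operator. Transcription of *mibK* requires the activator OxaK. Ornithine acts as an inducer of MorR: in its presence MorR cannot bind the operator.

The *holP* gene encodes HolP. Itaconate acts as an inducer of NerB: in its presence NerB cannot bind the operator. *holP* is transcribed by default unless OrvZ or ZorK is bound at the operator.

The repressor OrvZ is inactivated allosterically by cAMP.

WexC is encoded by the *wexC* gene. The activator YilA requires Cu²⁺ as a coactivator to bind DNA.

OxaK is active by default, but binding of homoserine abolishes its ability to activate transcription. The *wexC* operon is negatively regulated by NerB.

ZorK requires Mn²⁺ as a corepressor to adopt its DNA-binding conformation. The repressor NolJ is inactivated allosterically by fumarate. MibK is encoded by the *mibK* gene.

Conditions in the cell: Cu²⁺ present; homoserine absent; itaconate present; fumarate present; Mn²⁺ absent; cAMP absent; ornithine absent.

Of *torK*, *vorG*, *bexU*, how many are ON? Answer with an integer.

1

Itaconate is present, so NerB is inactive.
With no repressor bound, *wexC* is transcribed.
So WexC is produced and active.
Homoserine is absent, so OxaK is active.
No repressor is bound and OxaK is active, so *mibK* is transcribed.
So MibK is produced and active.
No repressor is bound and WexC and MibK are active, so *torK* is transcribed.
→ *torK* is ON.
Fumarate is present, so NolJ is inactive.
cAMP is absent, so OrvZ is active.
Mn²⁺ is absent, so ZorK is inactive.
With repressor OrvZ bound, *holP* is not transcribed.
So HolP is not produced.
Required activator HolP is absent, so *vorG* is not transcribed.
→ *vorG* is OFF.
Ornithine is absent, so MorR is active.
Cu²⁺ is present, so YilA is active.
With repressor MorR bound, *bexU* is not transcribed.
→ *bexU* is OFF.
1 of the 3 genes is transcribed.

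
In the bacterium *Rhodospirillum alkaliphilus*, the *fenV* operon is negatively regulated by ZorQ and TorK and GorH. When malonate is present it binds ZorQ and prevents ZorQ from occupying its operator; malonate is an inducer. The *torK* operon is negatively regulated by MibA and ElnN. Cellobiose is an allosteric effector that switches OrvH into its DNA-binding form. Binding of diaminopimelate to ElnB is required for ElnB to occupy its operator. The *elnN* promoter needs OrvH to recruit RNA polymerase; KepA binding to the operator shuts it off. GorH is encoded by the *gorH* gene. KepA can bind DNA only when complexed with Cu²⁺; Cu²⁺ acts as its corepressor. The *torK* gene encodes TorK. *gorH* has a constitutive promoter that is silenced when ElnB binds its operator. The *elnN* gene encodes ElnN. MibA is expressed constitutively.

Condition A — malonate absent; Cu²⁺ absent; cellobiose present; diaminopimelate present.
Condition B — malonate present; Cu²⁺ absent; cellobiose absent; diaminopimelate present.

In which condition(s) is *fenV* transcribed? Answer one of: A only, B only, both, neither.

B only

Condition A:
Malonate is absent, so ZorQ is active.
MibA is produced constitutively and is active.
Cu²⁺ is absent, so KepA is inactive.
Cellobiose is present, so OrvH is active.
No repressor is bound and OrvH is active, so *elnN* is transcribed.
So ElnN is produced and active.
With repressor MibA bound, *torK* is not transcribed.
So TorK is not produced.
Diaminopimelate is present, so ElnB is active.
With repressor ElnB bound, *gorH* is not transcribed.
So GorH is not produced.
With repressor ZorQ bound, *fenV* is not transcribed.
→ *fenV* is OFF in A.
Condition B:
Malonate is present, so ZorQ is inactive.
MibA is produced constitutively and is active.
Cu²⁺ is absent, so KepA is inactive.
Cellobiose is absent, so OrvH is inactive.
Required activator OrvH is absent, so *elnN* is not transcribed.
So ElnN is not produced.
With repressor MibA bound, *torK* is not transcribed.
So TorK is not produced.
Diaminopimelate is present, so ElnB is active.
With repressor ElnB bound, *gorH* is not transcribed.
So GorH is not produced.
With no repressor bound, *fenV* is transcribed.
→ *fenV* is ON in B.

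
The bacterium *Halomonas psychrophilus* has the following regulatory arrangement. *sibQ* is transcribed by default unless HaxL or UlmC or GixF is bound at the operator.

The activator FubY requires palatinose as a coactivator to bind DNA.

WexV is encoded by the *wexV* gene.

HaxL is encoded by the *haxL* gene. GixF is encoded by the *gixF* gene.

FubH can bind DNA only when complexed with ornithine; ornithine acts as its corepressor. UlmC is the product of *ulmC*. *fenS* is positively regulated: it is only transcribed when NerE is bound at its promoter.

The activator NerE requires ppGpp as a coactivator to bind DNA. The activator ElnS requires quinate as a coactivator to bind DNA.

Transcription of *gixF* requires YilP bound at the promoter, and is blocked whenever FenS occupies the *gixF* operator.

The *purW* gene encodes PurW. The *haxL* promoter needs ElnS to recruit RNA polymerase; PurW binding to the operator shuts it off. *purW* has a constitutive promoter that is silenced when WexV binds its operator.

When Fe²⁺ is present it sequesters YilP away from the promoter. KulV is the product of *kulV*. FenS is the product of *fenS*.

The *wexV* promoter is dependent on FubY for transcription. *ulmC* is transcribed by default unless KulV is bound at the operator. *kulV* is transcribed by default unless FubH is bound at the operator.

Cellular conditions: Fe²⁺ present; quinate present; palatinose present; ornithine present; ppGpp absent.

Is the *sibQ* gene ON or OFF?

Palatinose is present, so FubY is active.
No repressor is bound and FubY is active, so *wexV* is transcribed.
So WexV is produced and active.
With repressor WexV bound, *purW* is not transcribed.
So PurW is not produced.
Quinate is present, so ElnS is active.
No repressor is bound and ElnS is active, so *haxL* is transcribed.
So HaxL is produced and active.
Ornithine is present, so FubH is active.
With repressor FubH bound, *kulV* is not transcribed.
So KulV is not produced.
With no repressor bound, *ulmC* is transcribed.
So UlmC is produced and active.
ppGpp is absent, so NerE is inactive.
Required activator NerE is absent, so *fenS* is not transcribed.
So FenS is not produced.
Fe²⁺ is present, so YilP is inactive.
Required activator YilP is absent, so *gixF* is not transcribed.
So GixF is not produced.
With repressor HaxL bound, *sibQ* is not transcribed.

OFF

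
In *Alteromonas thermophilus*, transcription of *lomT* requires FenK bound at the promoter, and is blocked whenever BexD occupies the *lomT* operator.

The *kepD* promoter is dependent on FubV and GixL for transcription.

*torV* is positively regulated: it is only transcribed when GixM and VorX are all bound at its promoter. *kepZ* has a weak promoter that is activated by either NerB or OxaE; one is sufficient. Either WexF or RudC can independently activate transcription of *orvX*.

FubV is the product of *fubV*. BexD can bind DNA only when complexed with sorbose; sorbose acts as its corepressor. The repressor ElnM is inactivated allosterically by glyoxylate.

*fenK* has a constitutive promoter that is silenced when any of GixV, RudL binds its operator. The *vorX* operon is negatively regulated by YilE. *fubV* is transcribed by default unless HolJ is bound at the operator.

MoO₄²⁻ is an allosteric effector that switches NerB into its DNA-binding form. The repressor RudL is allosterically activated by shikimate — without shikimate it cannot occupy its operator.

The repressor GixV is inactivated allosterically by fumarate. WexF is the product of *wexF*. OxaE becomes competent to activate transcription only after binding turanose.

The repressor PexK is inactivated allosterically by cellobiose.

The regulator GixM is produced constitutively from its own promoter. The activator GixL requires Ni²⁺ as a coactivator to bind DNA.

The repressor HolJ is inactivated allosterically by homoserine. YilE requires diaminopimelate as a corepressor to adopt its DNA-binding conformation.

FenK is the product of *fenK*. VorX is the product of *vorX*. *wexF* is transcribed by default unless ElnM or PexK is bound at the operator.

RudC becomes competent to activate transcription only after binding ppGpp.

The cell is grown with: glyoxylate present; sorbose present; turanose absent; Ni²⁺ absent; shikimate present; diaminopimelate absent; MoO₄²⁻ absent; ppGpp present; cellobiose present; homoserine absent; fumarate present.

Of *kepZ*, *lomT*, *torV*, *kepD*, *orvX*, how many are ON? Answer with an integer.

MoO₄²⁻ is absent, so NerB is inactive.
Turanose is absent, so OxaE is inactive.
No activator is available at the *kepZ* promoter, so *kepZ* is not transcribed.
→ *kepZ* is OFF.
Fumarate is present, so GixV is inactive.
Shikimate is present, so RudL is active.
With repressor RudL bound, *fenK* is not transcribed.
So FenK is not produced.
Sorbose is present, so BexD is active.
With repressor BexD bound, *lomT* is not transcribed.
→ *lomT* is OFF.
GixM is produced constitutively and is active.
Diaminopimelate is absent, so YilE is inactive.
With no repressor bound, *vorX* is transcribed.
So VorX is produced and active.
No repressor is bound and GixM and VorX are active, so *torV* is transcribed.
→ *torV* is ON.
Homoserine is absent, so HolJ is active.
With repressor HolJ bound, *fubV* is not transcribed.
So FubV is not produced.
Ni²⁺ is absent, so GixL is inactive.
Required activator FubV is absent, so *kepD* is not transcribed.
→ *kepD* is OFF.
Glyoxylate is present, so ElnM is inactive.
Cellobiose is present, so PexK is inactive.
With no repressor bound, *wexF* is transcribed.
So WexF is produced and active.
ppGpp is present, so RudC is active.
Activator WexF is present, so *orvX* is transcribed.
→ *orvX* is ON.
2 of the 5 genes are transcribed.

2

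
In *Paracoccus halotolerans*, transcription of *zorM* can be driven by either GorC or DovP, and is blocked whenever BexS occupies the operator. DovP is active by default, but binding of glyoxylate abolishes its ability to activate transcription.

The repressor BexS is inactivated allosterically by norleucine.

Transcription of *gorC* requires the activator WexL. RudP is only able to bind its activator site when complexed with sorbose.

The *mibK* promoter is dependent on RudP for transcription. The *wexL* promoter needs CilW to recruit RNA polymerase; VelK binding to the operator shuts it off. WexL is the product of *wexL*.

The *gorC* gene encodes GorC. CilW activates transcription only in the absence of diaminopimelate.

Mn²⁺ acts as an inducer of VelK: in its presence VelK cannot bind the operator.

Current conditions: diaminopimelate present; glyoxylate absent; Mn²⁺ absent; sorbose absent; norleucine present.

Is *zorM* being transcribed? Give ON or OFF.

ON

Diaminopimelate is present, so CilW is inactive.
Mn²⁺ is absent, so VelK is active.
With repressor VelK bound, *wexL* is not transcribed.
So WexL is not produced.
Required activator WexL is absent, so *gorC* is not transcribed.
So GorC is not produced.
Glyoxylate is absent, so DovP is active.
Norleucine is present, so BexS is inactive.
Activator DovP is present, so *zorM* is transcribed.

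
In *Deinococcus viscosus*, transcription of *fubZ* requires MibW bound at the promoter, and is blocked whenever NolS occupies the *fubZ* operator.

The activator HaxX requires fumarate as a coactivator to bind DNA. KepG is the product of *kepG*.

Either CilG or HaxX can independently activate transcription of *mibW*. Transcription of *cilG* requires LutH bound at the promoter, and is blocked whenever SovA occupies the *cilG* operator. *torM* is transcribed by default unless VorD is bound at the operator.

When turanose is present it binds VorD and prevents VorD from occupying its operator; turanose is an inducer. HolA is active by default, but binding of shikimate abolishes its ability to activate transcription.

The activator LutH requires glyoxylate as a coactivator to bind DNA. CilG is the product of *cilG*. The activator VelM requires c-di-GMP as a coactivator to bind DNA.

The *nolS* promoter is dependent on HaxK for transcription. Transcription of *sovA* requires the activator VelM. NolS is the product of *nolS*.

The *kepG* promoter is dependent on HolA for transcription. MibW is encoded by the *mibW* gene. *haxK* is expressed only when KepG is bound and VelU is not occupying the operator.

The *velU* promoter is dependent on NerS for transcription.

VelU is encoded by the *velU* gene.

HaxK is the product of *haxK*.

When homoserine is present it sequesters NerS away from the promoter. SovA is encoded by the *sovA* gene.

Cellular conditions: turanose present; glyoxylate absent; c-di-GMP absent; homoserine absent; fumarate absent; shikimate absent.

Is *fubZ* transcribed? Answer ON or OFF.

Shikimate is absent, so HolA is active.
No repressor is bound and HolA is active, so *kepG* is transcribed.
So KepG is produced and active.
Homoserine is absent, so NerS is active.
No repressor is bound and NerS is active, so *velU* is transcribed.
So VelU is produced and active.
With repressor VelU bound, *haxK* is not transcribed.
So HaxK is not produced.
Required activator HaxK is absent, so *nolS* is not transcribed.
So NolS is not produced.
Glyoxylate is absent, so LutH is inactive.
c-di-GMP is absent, so VelM is inactive.
Required activator VelM is absent, so *sovA* is not transcribed.
So SovA is not produced.
Required activator LutH is absent, so *cilG* is not transcribed.
So CilG is not produced.
Fumarate is absent, so HaxX is inactive.
No activator is available at the *mibW* promoter, so *mibW* is not transcribed.
So MibW is not produced.
Required activator MibW is absent, so *fubZ* is not transcribed.

OFF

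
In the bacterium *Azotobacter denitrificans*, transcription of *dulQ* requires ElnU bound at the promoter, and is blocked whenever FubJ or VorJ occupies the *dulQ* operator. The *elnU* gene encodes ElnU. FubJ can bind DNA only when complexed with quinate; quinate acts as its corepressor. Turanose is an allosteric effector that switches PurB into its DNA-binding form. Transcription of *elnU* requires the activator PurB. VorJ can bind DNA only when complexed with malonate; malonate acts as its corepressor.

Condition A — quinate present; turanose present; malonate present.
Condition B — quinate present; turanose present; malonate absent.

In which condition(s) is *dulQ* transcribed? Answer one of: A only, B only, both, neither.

neither

Condition A:
Quinate is present, so FubJ is active.
Turanose is present, so PurB is active.
No repressor is bound and PurB is active, so *elnU* is transcribed.
So ElnU is produced and active.
Malonate is present, so VorJ is active.
With repressor FubJ bound, *dulQ* is not transcribed.
→ *dulQ* is OFF in A.
Condition B:
Quinate is present, so FubJ is active.
Turanose is present, so PurB is active.
No repressor is bound and PurB is active, so *elnU* is transcribed.
So ElnU is produced and active.
Malonate is absent, so VorJ is inactive.
With repressor FubJ bound, *dulQ* is not transcribed.
→ *dulQ* is OFF in B.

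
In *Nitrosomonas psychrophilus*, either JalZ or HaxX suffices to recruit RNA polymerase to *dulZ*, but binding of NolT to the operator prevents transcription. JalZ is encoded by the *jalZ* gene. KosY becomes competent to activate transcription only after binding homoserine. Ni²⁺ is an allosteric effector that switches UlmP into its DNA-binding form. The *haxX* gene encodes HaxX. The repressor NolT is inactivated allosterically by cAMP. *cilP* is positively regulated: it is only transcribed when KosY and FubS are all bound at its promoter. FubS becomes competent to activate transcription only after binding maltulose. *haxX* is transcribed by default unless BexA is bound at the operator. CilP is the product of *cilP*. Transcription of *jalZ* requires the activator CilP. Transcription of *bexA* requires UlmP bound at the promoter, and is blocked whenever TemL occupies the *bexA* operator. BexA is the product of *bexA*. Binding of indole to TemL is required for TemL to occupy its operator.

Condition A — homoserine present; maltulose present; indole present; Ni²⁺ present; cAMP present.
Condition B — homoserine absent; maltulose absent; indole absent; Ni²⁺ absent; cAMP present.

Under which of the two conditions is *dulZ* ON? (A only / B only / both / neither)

Condition A:
Homoserine is present, so KosY is active.
Maltulose is present, so FubS is active.
No repressor is bound and KosY and FubS are active, so *cilP* is transcribed.
So CilP is produced and active.
No repressor is bound and CilP is active, so *jalZ* is transcribed.
So JalZ is produced and active.
Indole is present, so TemL is active.
Ni²⁺ is present, so UlmP is active.
With repressor TemL bound, *bexA* is not transcribed.
So BexA is not produced.
With no repressor bound, *haxX* is transcribed.
So HaxX is produced and active.
cAMP is present, so NolT is inactive.
Activator JalZ is present, so *dulZ* is transcribed.
→ *dulZ* is ON in A.
Condition B:
Homoserine is absent, so KosY is inactive.
Maltulose is absent, so FubS is inactive.
Required activator KosY is absent, so *cilP* is not transcribed.
So CilP is not produced.
Required activator CilP is absent, so *jalZ* is not transcribed.
So JalZ is not produced.
Indole is absent, so TemL is inactive.
Ni²⁺ is absent, so UlmP is inactive.
Required activator UlmP is absent, so *bexA* is not transcribed.
So BexA is not produced.
With no repressor bound, *haxX* is transcribed.
So HaxX is produced and active.
cAMP is present, so NolT is inactive.
Activator HaxX is present, so *dulZ* is transcribed.
→ *dulZ* is ON in B.

both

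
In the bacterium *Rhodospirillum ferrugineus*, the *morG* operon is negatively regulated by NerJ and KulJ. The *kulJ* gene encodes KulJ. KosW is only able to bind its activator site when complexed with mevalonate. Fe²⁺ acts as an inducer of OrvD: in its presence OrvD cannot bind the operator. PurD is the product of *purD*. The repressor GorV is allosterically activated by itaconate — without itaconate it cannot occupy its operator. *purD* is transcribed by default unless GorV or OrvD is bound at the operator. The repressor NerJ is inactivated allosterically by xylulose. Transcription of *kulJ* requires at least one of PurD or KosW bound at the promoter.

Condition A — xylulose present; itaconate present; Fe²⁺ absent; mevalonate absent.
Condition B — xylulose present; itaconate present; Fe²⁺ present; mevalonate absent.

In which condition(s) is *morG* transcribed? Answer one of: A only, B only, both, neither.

both

Condition A:
Xylulose is present, so NerJ is inactive.
Itaconate is present, so GorV is active.
Fe²⁺ is absent, so OrvD is active.
With repressor GorV bound, *purD* is not transcribed.
So PurD is not produced.
Mevalonate is absent, so KosW is inactive.
No activator is available at the *kulJ* promoter, so *kulJ* is not transcribed.
So KulJ is not produced.
With no repressor bound, *morG* is transcribed.
→ *morG* is ON in A.
Condition B:
Xylulose is present, so NerJ is inactive.
Itaconate is present, so GorV is active.
Fe²⁺ is present, so OrvD is inactive.
With repressor GorV bound, *purD* is not transcribed.
So PurD is not produced.
Mevalonate is absent, so KosW is inactive.
No activator is available at the *kulJ* promoter, so *kulJ* is not transcribed.
So KulJ is not produced.
With no repressor bound, *morG* is transcribed.
→ *morG* is ON in B.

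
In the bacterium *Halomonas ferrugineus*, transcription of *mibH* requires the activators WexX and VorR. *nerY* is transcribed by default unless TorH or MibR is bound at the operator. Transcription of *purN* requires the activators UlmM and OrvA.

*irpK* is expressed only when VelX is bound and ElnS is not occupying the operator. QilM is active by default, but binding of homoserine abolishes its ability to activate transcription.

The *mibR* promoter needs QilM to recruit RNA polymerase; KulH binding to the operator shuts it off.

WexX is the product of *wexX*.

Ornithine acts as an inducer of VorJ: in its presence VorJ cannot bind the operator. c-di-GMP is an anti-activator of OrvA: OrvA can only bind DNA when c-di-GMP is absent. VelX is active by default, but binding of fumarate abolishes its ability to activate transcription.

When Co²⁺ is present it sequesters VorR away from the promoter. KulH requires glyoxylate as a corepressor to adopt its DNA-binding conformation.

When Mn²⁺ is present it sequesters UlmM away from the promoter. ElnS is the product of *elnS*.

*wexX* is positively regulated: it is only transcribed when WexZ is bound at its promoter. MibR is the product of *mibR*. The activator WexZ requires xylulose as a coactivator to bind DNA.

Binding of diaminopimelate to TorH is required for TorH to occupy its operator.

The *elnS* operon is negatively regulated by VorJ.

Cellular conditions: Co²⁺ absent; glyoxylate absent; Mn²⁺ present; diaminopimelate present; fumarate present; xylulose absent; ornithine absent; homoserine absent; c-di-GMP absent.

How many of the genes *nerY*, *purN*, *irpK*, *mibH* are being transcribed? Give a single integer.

0

Diaminopimelate is present, so TorH is active.
Homoserine is absent, so QilM is active.
Glyoxylate is absent, so KulH is inactive.
No repressor is bound and QilM is active, so *mibR* is transcribed.
So MibR is produced and active.
With repressor TorH bound, *nerY* is not transcribed.
→ *nerY* is OFF.
Mn²⁺ is present, so UlmM is inactive.
c-di-GMP is absent, so OrvA is active.
Required activator UlmM is absent, so *purN* is not transcribed.
→ *purN* is OFF.
Ornithine is absent, so VorJ is active.
With repressor VorJ bound, *elnS* is not transcribed.
So ElnS is not produced.
Fumarate is present, so VelX is inactive.
Required activator VelX is absent, so *irpK* is not transcribed.
→ *irpK* is OFF.
Xylulose is absent, so WexZ is inactive.
Required activator WexZ is absent, so *wexX* is not transcribed.
So WexX is not produced.
Co²⁺ is absent, so VorR is active.
Required activator WexX is absent, so *mibH* is not transcribed.
→ *mibH* is OFF.
0 of the 4 genes are transcribed.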